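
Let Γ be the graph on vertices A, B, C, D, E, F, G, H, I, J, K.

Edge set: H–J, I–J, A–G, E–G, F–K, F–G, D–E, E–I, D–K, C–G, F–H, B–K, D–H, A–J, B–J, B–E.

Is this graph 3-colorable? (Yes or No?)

Yes

The chromatic number is 3. The cycle D-E-G-F-H-D has odd length 5, so it cannot be 2-colored; at least 3 colors are needed.
A valid assignment using 3 colors: A=blue, B=green, C=blue, D=red, E=blue, F=green, G=red, H=blue, I=green, J=red, K=blue.
That is already a proper 3-coloring.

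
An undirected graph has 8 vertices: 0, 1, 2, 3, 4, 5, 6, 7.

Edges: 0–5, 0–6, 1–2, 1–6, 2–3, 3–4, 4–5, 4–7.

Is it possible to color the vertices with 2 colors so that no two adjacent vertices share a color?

No

The cycle 6-1-2-3-4-5-0-6 has odd length 7, so it cannot be 2-colored; at least 3 colors are needed.
So 2 colors are not enough.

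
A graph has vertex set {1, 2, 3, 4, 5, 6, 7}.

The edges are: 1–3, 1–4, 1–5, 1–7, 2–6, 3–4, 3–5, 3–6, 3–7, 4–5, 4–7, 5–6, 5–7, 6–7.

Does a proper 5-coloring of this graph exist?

Yes

The chromatic number is 5. 1, 3, 4, 5, 7 form a clique, so at least 5 colors are needed.
5 colors suffice: color a → {2, 5}; color b → {7}; color c → {3}; color d → {1, 6}; color e → {4}.
That is already a proper 5-coloring.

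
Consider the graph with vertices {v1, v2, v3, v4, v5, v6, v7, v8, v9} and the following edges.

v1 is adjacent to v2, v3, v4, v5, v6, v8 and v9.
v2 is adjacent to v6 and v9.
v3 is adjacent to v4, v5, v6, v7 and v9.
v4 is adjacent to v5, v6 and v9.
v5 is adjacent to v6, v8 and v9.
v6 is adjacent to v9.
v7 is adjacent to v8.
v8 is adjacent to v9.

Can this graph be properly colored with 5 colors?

No

v1, v3, v4, v5, v6, v9 are pairwise adjacent (a clique of size 6), so at least 6 colors are needed.
So 5 colors are not enough.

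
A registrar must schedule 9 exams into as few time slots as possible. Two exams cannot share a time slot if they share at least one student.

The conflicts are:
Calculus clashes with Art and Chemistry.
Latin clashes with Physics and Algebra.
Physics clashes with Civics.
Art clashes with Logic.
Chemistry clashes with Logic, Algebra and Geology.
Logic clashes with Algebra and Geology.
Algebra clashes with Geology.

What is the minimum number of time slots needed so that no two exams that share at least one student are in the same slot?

4

Chemistry, Logic, Algebra, Geology all conflict with each other, so at least 4 time slots are needed.
Using 4 time slots: Calculus=2, Latin=1, Physics=2, Civics=1, Art=1, Chemistry=1, Logic=2, Algebra=3, Geology=4. No two conflicting exams share a time slot.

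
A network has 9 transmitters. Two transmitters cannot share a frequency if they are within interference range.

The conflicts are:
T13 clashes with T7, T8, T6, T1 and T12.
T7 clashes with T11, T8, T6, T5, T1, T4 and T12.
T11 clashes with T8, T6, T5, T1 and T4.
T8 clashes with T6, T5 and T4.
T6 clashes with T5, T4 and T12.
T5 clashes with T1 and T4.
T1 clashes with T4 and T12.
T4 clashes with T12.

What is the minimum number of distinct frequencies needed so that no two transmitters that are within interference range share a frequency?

T7, T11, T8, T6, T5, T4 all conflict with each other, so at least 6 frequencies are needed.
6 frequencies suffice: frequency 1 → {T7}; frequency 2 → {T13, T4}; frequency 3 → {T6, T1}; frequency 4 → {T11, T12}; frequency 5 → {T5}; frequency 6 → {T8}. Every pair that conflicts lands in different frequencies.

6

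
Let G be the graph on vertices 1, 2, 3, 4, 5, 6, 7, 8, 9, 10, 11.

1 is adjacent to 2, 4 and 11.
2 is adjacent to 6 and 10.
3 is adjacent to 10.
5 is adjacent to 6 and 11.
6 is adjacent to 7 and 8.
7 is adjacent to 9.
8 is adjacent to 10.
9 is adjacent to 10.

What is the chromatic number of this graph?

3

The cycle 6-8-10-9-7-6 has odd length 5, so it cannot be 2-colored; at least 3 colors are needed.
3 colors suffice: 1=red, 2=blue, 3=blue, 4=blue, 5=green, 6=red, 7=blue, 8=blue, 9=green, 10=red, 11=blue. Every edge joins two different colors.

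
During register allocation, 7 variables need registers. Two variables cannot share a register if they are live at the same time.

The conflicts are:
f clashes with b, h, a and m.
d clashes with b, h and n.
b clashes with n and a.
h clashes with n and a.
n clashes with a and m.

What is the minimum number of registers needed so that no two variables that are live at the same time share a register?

d, b, n pairwise conflict, so at least 3 registers are needed.
Using 3 registers: f=1, d=2, b=3, h=3, n=1, a=2, m=2. Each listed conflict is separated.

3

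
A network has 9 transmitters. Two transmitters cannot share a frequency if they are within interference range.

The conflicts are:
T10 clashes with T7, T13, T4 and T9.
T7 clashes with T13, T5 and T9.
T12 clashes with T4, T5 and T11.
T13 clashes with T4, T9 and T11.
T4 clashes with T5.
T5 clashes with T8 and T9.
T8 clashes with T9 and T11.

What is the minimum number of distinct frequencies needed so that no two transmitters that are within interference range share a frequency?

T10, T7, T13, T9 pairwise conflict, so at least 4 frequencies are needed.
4 frequencies suffice: frequency 1 → {T13, T5}; frequency 2 → {T4, T9, T11}; frequency 3 → {T7, T12, T8}; frequency 4 → {T10}. Every pair that conflicts lands in different frequencies.

4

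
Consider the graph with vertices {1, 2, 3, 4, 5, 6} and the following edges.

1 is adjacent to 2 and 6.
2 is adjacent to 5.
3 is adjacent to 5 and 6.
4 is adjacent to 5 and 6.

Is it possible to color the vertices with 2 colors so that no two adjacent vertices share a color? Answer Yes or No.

No

The cycle 1-2-5-4-6-1 has odd length 5, so it cannot be 2-colored; at least 3 colors are needed.
So 2 colors are not enough.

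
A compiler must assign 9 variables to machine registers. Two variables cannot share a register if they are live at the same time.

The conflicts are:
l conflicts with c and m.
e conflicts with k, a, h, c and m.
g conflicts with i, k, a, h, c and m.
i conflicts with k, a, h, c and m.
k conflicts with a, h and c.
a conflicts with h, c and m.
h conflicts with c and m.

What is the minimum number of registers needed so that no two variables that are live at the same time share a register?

6

g, i, k, a, h, c are mutually in conflict, so at least 6 registers are needed.
6 registers suffice: register 1 → {c, m}; register 2 → {l, a}; register 3 → {h}; register 4 → {e, i}; register 5 → {k}; register 6 → {g}. No two conflicting variables share a register.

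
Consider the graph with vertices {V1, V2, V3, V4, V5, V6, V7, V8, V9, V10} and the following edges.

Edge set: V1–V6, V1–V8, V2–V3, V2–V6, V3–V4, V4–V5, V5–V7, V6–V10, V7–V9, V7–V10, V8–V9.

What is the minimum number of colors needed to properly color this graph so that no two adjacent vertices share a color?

3

The cycle V3-V4-V5-V7-V10-V6-V2-V3 has odd length 7, so it cannot be 2-colored; at least 3 colors are needed.
One proper 3-coloring: V1=2, V2=2, V3=3, V4=1, V5=2, V6=1, V7=1, V8=1, V9=2, V10=2. Each edge has distinct colors on its endpoints.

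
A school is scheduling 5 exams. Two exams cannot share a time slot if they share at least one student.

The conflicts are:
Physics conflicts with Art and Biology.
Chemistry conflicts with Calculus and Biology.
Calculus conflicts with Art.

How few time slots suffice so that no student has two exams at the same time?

3

The cycle Chemistry-Calculus-Art-Physics-Biology-Chemistry has odd length 5, so it cannot be 2-colored; at least 3 time slots are needed.
Using 3 time slots: Physics=3, Chemistry=1, Calculus=2, Art=1, Biology=2. Each listed conflict is separated.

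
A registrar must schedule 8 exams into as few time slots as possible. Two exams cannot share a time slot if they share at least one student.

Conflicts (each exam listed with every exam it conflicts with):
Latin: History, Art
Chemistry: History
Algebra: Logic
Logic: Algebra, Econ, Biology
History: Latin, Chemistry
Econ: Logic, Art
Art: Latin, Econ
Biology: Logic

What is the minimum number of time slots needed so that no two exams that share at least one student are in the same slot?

2

Latin and Art conflict, so at least 2 time slots are needed.
A valid assignment using 2 time slots: Latin=2, Chemistry=2, Algebra=2, Logic=1, History=1, Econ=2, Art=1, Biology=2. Each listed conflict is separated.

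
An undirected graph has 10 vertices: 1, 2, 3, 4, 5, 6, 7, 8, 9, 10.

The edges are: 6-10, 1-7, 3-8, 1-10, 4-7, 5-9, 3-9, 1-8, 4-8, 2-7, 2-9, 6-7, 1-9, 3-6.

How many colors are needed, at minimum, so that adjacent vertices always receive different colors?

The cycle 8-1-10-6-3-8 has odd length 5, so it cannot be 2-colored; at least 3 colors are needed.
3 colors suffice: color a → {7, 8, 9, 10}; color b → {1, 2, 3, 4, 5}; color c → {6}. Each edge has distinct colors on its endpoints.

3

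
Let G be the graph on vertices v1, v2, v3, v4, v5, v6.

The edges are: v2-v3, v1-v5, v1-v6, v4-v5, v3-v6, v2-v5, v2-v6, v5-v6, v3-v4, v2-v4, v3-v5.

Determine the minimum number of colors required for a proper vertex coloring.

4

v2, v3, v4, v5 are pairwise adjacent (a clique of size 4), so at least 4 colors are needed.
4 colors suffice: color red → {v5}; color blue → {v1, v2}; color green → {v3}; color yellow → {v4, v6}. No two adjacent vertices share a color.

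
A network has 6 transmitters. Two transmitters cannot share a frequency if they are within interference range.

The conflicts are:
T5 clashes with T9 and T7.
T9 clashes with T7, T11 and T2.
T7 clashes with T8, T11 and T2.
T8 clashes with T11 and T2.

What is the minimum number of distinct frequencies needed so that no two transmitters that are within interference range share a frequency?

T7, T8, T11 are mutually in conflict, so at least 3 frequencies are needed.
3 frequencies suffice: frequency 1 → {T7}; frequency 2 → {T9, T8}; frequency 3 → {T5, T11, T2}. No two conflicting transmitters share a frequency.

3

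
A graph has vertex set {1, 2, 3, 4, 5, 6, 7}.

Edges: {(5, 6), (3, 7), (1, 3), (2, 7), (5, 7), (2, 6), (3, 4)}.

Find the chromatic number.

2

2 and 7 are adjacent, so at least 2 colors are needed.
One proper 2-coloring: 1=red, 2=blue, 3=blue, 4=red, 5=blue, 6=red, 7=red. No two adjacent vertices share a color.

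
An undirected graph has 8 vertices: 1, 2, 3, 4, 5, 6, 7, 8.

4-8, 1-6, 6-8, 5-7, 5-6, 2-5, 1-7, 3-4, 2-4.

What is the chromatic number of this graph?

The cycle 6-8-4-2-5-6 has odd length 5, so it cannot be 2-colored; at least 3 colors are needed.
One proper 3-coloring: 1=blue, 2=green, 3=blue, 4=red, 5=blue, 6=red, 7=red, 8=blue. Each edge has distinct colors on its endpoints.

3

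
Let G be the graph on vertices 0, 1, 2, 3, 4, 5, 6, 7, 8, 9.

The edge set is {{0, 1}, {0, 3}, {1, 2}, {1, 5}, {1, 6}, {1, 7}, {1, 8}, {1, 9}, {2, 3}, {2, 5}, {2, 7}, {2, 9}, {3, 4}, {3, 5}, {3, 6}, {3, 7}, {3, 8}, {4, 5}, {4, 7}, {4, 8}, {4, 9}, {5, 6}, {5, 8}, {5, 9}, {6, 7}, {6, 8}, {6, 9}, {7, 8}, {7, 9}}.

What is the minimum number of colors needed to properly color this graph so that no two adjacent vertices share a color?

3, 6, 7, 8 are mutually adjacent (a clique of size 4), so at least 4 colors are needed.
4 colors suffice: color a → {1, 3}; color b → {0, 5, 7}; color c → {8, 9}; color d → {2, 4, 6}. No two adjacent vertices share a color.

4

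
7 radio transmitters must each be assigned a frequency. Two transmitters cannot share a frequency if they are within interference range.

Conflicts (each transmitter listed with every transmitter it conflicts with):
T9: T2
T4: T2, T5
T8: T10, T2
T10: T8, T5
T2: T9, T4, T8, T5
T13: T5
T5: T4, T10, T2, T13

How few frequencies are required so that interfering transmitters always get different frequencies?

3

T4, T2, T5 are mutually in conflict, so at least 3 frequencies are needed.
3 frequencies suffice: T9=1, T4=3, T8=1, T10=2, T2=2, T13=2, T5=1. Each listed conflict is separated.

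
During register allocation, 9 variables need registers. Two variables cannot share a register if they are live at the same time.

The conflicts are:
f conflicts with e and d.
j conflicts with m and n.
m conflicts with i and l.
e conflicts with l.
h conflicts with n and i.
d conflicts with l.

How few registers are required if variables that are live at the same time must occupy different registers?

3

The cycle n-h-i-m-j-n has odd length 5, so it cannot be 2-colored; at least 3 registers are needed.
A valid assignment using 3 registers: f=1, j=3, m=2, e=2, h=2, d=2, n=1, i=1, l=1. Each listed conflict is separated.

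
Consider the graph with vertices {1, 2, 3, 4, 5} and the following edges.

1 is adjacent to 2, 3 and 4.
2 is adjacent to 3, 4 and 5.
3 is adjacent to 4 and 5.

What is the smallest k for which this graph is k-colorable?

1, 2, 3, 4 form a clique, so at least 4 colors are needed.
4 colors suffice: color red → {3}; color blue → {2}; color green → {1, 5}; color yellow → {4}. No two adjacent vertices share a color.

4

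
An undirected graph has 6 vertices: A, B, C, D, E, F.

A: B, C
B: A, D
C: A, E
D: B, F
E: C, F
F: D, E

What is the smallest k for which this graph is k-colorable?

D and F are adjacent, so at least 2 colors are needed.
2 colors suffice: A=blue, B=red, C=red, D=blue, E=blue, F=red. Every edge joins two different colors.

2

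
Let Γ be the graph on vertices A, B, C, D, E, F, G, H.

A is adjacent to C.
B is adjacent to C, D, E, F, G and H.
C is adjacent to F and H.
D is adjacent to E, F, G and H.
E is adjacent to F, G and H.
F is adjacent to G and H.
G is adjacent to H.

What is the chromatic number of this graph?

6

B, D, E, F, G, H form a clique, so at least 6 colors are needed.
One proper 6-coloring: A=1, B=2, C=4, D=5, E=4, F=3, G=6, H=1. Each edge has distinct colors on its endpoints.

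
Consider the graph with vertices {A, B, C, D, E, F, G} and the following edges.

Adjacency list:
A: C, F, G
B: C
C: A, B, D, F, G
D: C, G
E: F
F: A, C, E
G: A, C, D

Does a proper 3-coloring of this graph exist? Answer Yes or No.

Yes

The chromatic number is 3. C, D, G form a triangle, so at least 3 colors are needed.
One proper 3-coloring: A=2, B=2, C=1, D=2, E=1, F=3, G=3.
That is already a proper 3-coloring.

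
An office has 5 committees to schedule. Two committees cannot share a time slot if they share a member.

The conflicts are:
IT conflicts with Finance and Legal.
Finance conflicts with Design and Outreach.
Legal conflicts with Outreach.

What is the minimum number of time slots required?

2

IT and Finance conflict, so at least 2 time slots are needed.
2 time slots suffice: time slot 1 → {Finance, Legal}; time slot 2 → {IT, Design, Outreach}. No two conflicting committees share a time slot.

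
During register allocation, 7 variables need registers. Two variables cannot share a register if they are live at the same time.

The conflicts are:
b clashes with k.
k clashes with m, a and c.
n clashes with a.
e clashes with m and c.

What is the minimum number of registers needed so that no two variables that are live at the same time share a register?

e and m conflict, so at least 2 registers are needed.
Using 2 registers: b=2, k=1, n=1, e=1, m=2, a=2, c=2. Every pair that conflicts lands in different registers.

2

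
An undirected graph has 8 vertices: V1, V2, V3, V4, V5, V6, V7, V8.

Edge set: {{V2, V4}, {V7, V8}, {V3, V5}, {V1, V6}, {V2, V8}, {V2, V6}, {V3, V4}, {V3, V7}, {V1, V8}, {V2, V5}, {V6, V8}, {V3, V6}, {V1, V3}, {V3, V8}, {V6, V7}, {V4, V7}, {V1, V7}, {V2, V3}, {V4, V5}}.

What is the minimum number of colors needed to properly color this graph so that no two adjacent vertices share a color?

V1, V3, V6, V7, V8 are pairwise adjacent (a clique of size 5), so at least 5 colors are needed.
One proper 5-coloring: V1=purple, V2=blue, V3=red, V4=green, V5=yellow, V6=yellow, V7=blue, V8=green. Each edge has distinct colors on its endpoints.

5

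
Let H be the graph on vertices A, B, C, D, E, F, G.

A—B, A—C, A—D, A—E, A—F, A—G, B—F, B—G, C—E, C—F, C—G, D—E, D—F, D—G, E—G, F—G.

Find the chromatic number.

4

A, D, E, G are pairwise adjacent (a clique of size 4), so at least 4 colors are needed.
4 colors suffice: color 1 → {G}; color 2 → {A}; color 3 → {E, F}; color 4 → {B, C, D}. No two adjacent vertices share a color.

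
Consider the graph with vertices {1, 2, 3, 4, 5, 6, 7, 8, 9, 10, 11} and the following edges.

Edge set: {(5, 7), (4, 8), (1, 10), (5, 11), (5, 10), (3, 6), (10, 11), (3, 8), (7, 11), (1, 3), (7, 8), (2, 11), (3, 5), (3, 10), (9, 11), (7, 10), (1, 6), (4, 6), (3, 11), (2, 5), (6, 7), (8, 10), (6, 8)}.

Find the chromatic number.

5, 7, 10, 11 form a clique, so at least 4 colors are needed.
4 colors suffice: color red → {1, 8, 11}; color blue → {2, 3, 4, 7, 9}; color green → {6, 10}; color yellow → {5}. Each edge has distinct colors on its endpoints.

4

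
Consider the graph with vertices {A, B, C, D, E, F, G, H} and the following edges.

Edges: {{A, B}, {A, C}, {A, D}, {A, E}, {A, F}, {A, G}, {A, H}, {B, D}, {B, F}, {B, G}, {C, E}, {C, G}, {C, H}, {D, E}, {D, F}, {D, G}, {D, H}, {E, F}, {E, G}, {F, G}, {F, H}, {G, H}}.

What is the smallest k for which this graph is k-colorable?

5

A, B, D, F, G form a clique, so at least 5 colors are needed.
5 colors suffice: color red → {A}; color blue → {G}; color green → {C, F}; color yellow → {D}; color purple → {B, E, H}. Each edge has distinct colors on its endpoints.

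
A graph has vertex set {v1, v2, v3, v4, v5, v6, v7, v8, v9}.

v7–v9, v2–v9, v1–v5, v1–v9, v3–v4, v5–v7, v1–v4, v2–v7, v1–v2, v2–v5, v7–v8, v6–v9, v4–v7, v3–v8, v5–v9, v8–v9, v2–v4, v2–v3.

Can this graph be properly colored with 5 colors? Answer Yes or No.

Yes

The chromatic number is 4. v1, v2, v5, v9 are pairwise adjacent (a clique of size 4), so at least 4 colors are needed.
4 colors suffice: color 1 → {v4, v9}; color 2 → {v2, v6, v8}; color 3 → {v1, v3, v7}; color 4 → {v5}.
Since 5 ≥ 4, a proper 5-coloring certainly exists.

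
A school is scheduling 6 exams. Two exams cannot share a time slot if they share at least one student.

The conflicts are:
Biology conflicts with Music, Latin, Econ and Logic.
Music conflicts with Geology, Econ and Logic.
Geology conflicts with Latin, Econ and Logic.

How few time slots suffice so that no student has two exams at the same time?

3

Biology, Music, Econ pairwise conflict, so at least 3 time slots are needed.
3 time slots suffice: time slot 1 → {Biology, Geology}; time slot 2 → {Music, Latin}; time slot 3 → {Econ, Logic}. Every pair that conflicts lands in different time slots.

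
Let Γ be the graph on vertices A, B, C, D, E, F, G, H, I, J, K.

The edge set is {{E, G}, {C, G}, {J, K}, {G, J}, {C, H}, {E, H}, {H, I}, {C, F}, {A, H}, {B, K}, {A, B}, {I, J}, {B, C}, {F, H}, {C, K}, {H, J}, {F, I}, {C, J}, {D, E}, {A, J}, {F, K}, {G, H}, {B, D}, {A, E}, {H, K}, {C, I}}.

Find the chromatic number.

C, F, H, K are mutually adjacent (a clique of size 4), so at least 4 colors are needed.
4 colors suffice: color 1 → {B, H}; color 2 → {C, E}; color 3 → {D, F, J}; color 4 → {A, G, I, K}. Every edge joins two different colors.

4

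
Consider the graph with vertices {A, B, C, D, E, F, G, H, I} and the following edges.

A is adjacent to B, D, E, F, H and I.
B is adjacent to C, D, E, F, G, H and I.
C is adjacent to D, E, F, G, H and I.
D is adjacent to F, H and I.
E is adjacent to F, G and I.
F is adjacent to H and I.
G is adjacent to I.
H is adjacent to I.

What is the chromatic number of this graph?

6

B, C, D, F, H, I are pairwise adjacent (a clique of size 6), so at least 6 colors are needed.
6 colors suffice: color 1 → {B}; color 2 → {I}; color 3 → {A, C}; color 4 → {F, G}; color 5 → {D, E}; color 6 → {H}. Each edge has distinct colors on its endpoints.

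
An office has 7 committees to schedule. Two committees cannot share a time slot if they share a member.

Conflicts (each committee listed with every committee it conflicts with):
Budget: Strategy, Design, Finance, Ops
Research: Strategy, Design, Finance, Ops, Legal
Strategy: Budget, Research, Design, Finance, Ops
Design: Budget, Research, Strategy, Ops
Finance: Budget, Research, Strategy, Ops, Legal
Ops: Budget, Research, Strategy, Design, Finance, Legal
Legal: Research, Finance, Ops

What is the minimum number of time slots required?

Research, Finance, Ops, Legal all conflict with each other, so at least 4 time slots are needed.
A valid assignment using 4 time slots: Budget=4, Research=4, Strategy=2, Design=3, Finance=3, Ops=1, Legal=2. Every pair that conflicts lands in different time slots.

4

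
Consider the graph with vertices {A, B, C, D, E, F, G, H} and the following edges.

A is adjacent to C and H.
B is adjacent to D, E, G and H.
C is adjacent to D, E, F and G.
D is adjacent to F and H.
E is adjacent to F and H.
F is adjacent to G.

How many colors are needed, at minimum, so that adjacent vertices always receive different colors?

C, F, G form a triangle, so at least 3 colors are needed.
3 colors suffice: A=2, B=2, C=1, D=3, E=3, F=2, G=3, H=1. Each edge has distinct colors on its endpoints.

3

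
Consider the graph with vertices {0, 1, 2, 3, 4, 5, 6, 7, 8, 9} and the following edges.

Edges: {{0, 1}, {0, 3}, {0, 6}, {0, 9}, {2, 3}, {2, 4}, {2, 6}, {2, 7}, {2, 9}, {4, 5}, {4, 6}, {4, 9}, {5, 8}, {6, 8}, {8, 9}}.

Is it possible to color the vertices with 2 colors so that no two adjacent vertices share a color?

2, 4, 6 are mutually adjacent, so at least 3 colors are needed.
So 2 colors are not enough.

No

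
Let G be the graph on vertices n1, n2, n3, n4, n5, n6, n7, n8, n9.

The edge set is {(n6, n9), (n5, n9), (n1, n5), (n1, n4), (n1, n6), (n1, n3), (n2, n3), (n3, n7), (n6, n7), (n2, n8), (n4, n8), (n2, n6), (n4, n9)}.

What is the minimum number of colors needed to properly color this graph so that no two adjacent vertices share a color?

3

The cycle n8-n4-n1-n6-n2-n8 has odd length 5, so it cannot be 2-colored; at least 3 colors are needed.
3 colors suffice: color 1 → {n1, n2, n7, n9}; color 2 → {n3, n4, n5, n6}; color 3 → {n8}. No two adjacent vertices share a color.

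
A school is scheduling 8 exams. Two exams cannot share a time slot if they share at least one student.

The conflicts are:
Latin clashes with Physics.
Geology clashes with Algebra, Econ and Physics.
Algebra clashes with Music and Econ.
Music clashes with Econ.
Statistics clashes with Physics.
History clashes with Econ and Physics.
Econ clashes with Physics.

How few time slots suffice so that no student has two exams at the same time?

3

Geology, Algebra, Econ pairwise conflict, so at least 3 time slots are needed.
Using 3 time slots: Latin=1, Geology=3, Algebra=2, Music=3, Statistics=1, History=3, Econ=1, Physics=2. Every pair that conflicts lands in different time slots.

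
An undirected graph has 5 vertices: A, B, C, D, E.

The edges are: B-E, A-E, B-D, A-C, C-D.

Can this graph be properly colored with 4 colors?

Yes

The chromatic number is 3. The cycle C-A-E-B-D-C has odd length 5, so it cannot be 2-colored; at least 3 colors are needed.
3 colors suffice: A=2, B=2, C=3, D=1, E=1.
Since 4 ≥ 3, a proper 4-coloring certainly exists.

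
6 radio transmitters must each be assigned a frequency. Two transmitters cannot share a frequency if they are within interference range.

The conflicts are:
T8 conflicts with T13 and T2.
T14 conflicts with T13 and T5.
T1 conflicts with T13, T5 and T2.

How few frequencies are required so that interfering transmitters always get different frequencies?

T14 and T5 conflict, so at least 2 frequencies are needed.
2 frequencies suffice: frequency 1 → {T8, T14, T1}; frequency 2 → {T13, T5, T2}. Each listed conflict is separated.

2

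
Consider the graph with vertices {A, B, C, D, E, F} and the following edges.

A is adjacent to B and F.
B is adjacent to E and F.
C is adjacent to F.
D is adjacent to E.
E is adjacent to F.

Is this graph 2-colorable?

A, B, F are mutually adjacent, so at least 3 colors are needed.
So 2 colors are not enough.

No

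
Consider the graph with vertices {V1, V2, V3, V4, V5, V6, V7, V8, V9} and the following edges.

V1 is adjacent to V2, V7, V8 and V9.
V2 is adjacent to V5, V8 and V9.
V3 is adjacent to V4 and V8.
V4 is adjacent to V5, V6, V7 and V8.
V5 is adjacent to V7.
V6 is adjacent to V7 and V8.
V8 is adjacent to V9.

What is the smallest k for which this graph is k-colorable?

V1, V2, V8, V9 are pairwise adjacent (a clique of size 4), so at least 4 colors are needed.
4 colors suffice: color 1 → {V7, V8}; color 2 → {V2, V4}; color 3 → {V1, V3, V5, V6}; color 4 → {V9}. No two adjacent vertices share a color.

4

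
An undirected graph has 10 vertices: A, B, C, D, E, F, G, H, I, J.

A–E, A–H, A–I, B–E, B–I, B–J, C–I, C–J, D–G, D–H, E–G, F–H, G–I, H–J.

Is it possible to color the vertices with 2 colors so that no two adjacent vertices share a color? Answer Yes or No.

No

The cycle B-I-A-H-J-B has odd length 5, so it cannot be 2-colored; at least 3 colors are needed.
So 2 colors are not enough.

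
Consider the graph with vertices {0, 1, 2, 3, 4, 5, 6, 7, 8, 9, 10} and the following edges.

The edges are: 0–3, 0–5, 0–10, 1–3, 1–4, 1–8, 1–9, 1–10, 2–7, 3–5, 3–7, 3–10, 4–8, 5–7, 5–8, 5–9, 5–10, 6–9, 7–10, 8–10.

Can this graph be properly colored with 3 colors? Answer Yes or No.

0, 3, 5, 10 form a clique, so at least 4 colors are needed.
So 3 colors are not enough.

No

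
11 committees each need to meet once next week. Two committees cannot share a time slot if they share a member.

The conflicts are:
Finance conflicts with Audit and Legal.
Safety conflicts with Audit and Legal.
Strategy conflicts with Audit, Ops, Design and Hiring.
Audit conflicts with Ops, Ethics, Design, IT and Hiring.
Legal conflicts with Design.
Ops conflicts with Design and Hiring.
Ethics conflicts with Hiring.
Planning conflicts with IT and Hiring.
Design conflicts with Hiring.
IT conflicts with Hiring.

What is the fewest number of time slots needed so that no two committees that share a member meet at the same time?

Strategy, Audit, Ops, Design, Hiring all conflict with each other, so at least 5 time slots are needed.
5 time slots suffice: time slot 1 → {Audit, Legal, Planning}; time slot 2 → {Finance, Safety, Hiring}; time slot 3 → {Ethics, Design, IT}; time slot 4 → {Ops}; time slot 5 → {Strategy}. Each listed conflict is separated.

5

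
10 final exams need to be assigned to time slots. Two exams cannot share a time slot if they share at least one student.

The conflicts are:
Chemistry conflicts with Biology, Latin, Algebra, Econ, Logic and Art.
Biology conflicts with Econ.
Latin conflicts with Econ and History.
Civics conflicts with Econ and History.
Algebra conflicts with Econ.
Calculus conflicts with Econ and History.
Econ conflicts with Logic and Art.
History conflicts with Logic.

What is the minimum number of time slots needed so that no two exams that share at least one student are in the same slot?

Chemistry, Econ, Logic are mutually in conflict, so at least 3 time slots are needed.
A valid assignment using 3 time slots: Chemistry=2, Biology=3, Latin=3, Civics=2, Algebra=3, Calculus=2, Econ=1, History=1, Logic=3, Art=3. Every pair that conflicts lands in different time slots.

3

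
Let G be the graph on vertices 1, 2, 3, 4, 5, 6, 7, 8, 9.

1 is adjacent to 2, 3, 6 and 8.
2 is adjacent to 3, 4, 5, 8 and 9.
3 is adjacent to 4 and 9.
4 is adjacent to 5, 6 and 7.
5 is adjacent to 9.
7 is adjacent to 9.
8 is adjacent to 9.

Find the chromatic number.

2, 4, 5 are mutually adjacent, so at least 3 colors are needed.
3 colors suffice: color a → {2, 6, 7}; color b → {1, 4, 9}; color c → {3, 5, 8}. Each edge has distinct colors on its endpoints.

3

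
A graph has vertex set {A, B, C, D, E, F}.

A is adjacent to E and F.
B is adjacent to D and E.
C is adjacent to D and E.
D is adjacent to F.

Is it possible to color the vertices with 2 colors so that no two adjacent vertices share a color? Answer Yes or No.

The cycle B-D-F-A-E-B has odd length 5, so it cannot be 2-colored; at least 3 colors are needed.
So 2 colors are not enough.

No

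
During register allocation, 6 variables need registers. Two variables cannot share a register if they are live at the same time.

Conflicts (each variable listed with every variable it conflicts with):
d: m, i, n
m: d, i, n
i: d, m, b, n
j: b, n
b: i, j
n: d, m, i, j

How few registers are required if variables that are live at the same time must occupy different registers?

d, m, i, n are mutually in conflict, so at least 4 registers are needed.
4 registers suffice: register 1 → {i, j}; register 2 → {b, n}; register 3 → {d}; register 4 → {m}. Every pair that conflicts lands in different registers.

4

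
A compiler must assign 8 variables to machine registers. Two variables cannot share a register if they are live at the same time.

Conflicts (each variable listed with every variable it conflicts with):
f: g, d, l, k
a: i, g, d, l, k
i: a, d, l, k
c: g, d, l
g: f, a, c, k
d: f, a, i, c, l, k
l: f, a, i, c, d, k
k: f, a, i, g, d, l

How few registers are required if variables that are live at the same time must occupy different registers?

a, i, d, l, k all conflict with each other, so at least 5 registers are needed.
5 registers suffice: register 1 → {g, l}; register 2 → {c, k}; register 3 → {d}; register 4 → {f, a}; register 5 → {i}. Every pair that conflicts lands in different registers.

5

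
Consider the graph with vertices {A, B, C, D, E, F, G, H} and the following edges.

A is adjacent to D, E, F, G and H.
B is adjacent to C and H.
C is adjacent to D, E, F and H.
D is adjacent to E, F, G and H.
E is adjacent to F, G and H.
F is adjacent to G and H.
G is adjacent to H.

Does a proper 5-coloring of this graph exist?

A, D, E, F, G, H are pairwise adjacent (a clique of size 6), so at least 6 colors are needed.
So 5 colors are not enough.

No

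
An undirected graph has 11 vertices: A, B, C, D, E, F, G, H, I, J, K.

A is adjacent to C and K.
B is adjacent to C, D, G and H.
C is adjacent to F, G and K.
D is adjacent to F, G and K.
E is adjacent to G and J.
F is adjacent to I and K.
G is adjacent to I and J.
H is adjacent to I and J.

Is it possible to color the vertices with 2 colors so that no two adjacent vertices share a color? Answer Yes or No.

D, F, K are mutually adjacent, so at least 3 colors are needed.
So 2 colors are not enough.

No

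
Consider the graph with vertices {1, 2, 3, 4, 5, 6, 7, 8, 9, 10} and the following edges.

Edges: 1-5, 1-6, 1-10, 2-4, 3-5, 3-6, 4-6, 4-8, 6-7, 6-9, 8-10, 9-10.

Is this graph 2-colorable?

The cycle 8-10-1-6-4-8 has odd length 5, so it cannot be 2-colored; at least 3 colors are needed.
So 2 colors are not enough.

No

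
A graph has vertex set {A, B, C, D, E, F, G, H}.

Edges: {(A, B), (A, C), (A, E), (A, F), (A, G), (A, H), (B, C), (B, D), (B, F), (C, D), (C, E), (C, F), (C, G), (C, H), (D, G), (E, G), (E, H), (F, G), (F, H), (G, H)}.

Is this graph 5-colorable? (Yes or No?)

The chromatic number is 5. A, C, F, G, H are mutually adjacent (a clique of size 5), so at least 5 colors are needed.
A valid assignment using 5 colors: A=green, B=blue, C=red, D=green, E=yellow, F=yellow, G=blue, H=purple.
That is already a proper 5-coloring.

Yes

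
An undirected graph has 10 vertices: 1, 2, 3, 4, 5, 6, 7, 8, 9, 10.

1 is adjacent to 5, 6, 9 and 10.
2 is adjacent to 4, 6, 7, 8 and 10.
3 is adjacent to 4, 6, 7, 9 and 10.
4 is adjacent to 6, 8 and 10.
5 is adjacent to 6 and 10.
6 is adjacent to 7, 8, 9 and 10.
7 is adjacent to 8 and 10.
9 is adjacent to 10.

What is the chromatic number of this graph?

3, 6, 7, 10 are pairwise adjacent (a clique of size 4), so at least 4 colors are needed.
A valid assignment using 4 colors: 1=yellow, 2=yellow, 3=yellow, 4=green, 5=green, 6=red, 7=green, 8=blue, 9=green, 10=blue. No two adjacent vertices share a color.

4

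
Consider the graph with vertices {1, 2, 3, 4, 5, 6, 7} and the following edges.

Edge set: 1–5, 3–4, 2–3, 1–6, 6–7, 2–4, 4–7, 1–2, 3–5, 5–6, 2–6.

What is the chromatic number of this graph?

3

1, 2, 6 form a triangle, so at least 3 colors are needed.
3 colors suffice: color a → {2, 5, 7}; color b → {3, 6}; color c → {1, 4}. Each edge has distinct colors on its endpoints.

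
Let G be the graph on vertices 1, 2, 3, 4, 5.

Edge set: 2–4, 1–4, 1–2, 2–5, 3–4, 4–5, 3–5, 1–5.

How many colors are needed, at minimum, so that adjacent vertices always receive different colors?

1, 2, 4, 5 are pairwise adjacent (a clique of size 4), so at least 4 colors are needed.
4 colors suffice: color red → {4}; color blue → {5}; color green → {1, 3}; color yellow → {2}. Each edge has distinct colors on its endpoints.

4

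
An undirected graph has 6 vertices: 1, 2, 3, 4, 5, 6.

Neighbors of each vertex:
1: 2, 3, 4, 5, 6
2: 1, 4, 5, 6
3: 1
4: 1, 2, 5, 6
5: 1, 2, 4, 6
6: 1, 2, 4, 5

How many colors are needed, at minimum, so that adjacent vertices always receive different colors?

1, 2, 4, 5, 6 form a clique, so at least 5 colors are needed.
One proper 5-coloring: 1=a, 2=c, 3=b, 4=d, 5=b, 6=e. Every edge joins two different colors.

5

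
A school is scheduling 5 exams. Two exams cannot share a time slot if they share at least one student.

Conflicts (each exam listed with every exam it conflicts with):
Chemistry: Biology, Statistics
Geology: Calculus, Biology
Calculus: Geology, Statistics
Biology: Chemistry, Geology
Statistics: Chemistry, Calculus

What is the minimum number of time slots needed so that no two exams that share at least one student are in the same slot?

3

The cycle Calculus-Statistics-Chemistry-Biology-Geology-Calculus has odd length 5, so it cannot be 2-colored; at least 3 time slots are needed.
3 time slots suffice: time slot 1 → {Chemistry, Geology}; time slot 2 → {Biology, Statistics}; time slot 3 → {Calculus}. Each listed conflict is separated.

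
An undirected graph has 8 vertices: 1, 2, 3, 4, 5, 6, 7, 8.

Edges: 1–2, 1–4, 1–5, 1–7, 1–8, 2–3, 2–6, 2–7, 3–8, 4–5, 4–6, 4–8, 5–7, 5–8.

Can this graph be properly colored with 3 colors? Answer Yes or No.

No

1, 4, 5, 8 are pairwise adjacent (a clique of size 4), so at least 4 colors are needed.
So 3 colors are not enough.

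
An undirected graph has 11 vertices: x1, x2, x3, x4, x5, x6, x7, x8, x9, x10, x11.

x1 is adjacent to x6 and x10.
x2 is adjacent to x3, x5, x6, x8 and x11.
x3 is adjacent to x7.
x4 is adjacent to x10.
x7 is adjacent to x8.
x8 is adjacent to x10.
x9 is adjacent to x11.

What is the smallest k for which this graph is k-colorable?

3

The cycle x6-x1-x10-x8-x2-x6 has odd length 5, so it cannot be 2-colored; at least 3 colors are needed.
3 colors suffice: x1=3, x2=1, x3=2, x4=2, x5=2, x6=2, x7=1, x8=2, x9=1, x10=1, x11=2. Every edge joins two different colors.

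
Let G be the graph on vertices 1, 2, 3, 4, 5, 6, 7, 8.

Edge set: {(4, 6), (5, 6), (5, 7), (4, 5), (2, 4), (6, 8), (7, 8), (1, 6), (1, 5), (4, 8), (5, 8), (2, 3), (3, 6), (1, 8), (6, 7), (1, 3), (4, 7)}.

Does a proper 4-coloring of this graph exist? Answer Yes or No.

No

4, 5, 6, 7, 8 are pairwise adjacent (a clique of size 5), so at least 5 colors are needed.
So 4 colors are not enough.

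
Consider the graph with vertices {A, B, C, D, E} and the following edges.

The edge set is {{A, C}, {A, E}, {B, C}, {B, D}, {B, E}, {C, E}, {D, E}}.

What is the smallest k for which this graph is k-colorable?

B, C, E form a triangle, so at least 3 colors are needed.
3 colors suffice: color red → {E}; color blue → {A, B}; color green → {C, D}. Each edge has distinct colors on its endpoints.

3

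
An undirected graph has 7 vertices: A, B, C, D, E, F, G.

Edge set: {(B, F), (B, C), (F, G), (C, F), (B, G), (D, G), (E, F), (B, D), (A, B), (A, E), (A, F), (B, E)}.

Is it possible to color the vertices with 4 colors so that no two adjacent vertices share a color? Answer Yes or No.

Yes

The chromatic number is 4. A, B, E, F form a clique, so at least 4 colors are needed.
4 colors suffice: color 1 → {B}; color 2 → {D, F}; color 3 → {A, C, G}; color 4 → {E}.
That is already a proper 4-coloring.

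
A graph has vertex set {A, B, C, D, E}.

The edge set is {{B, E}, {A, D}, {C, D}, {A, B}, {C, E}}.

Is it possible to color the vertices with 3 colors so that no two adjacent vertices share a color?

Yes

The chromatic number is 3. The cycle D-C-E-B-A-D has odd length 5, so it cannot be 2-colored; at least 3 colors are needed.
3 colors suffice: A=2, B=3, C=2, D=1, E=1.
That is already a proper 3-coloring.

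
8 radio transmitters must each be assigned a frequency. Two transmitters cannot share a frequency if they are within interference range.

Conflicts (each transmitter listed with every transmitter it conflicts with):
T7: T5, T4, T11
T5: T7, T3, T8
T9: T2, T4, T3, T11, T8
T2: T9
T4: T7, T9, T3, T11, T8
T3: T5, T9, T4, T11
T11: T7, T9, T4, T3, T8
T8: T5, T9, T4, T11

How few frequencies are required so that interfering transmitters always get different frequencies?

T9, T4, T3, T11 all conflict with each other, so at least 4 frequencies are needed.
4 frequencies suffice: frequency 1 → {T5, T9}; frequency 2 → {T2, T4}; frequency 3 → {T11}; frequency 4 → {T7, T3, T8}. Each listed conflict is separated.

4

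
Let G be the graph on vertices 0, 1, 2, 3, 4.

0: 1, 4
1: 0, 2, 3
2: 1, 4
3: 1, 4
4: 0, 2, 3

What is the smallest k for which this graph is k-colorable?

3 and 4 are adjacent, so at least 2 colors are needed.
2 colors suffice: 0=blue, 1=red, 2=blue, 3=blue, 4=red. Every edge joins two different colors.

2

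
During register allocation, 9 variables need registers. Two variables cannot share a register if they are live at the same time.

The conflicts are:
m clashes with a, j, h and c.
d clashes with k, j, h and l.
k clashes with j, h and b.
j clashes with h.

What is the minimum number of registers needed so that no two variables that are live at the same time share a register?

d, k, j, h are mutually in conflict, so at least 4 registers are needed.
4 registers suffice: m=1, d=1, a=2, k=4, j=3, h=2, b=1, c=2, l=2. Every pair that conflicts lands in different registers.

4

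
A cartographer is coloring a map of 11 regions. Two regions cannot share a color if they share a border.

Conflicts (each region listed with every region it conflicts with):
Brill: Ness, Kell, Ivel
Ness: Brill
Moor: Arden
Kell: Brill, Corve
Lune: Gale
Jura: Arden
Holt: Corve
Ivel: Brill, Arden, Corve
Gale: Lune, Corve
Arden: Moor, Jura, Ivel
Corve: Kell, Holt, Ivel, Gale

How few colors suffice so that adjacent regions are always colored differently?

Brill and Ivel conflict, so at least 2 colors are needed.
2 colors suffice: color 1 → {Brill, Lune, Arden, Corve}; color 2 → {Ness, Moor, Kell, Jura, Holt, Ivel, Gale}. Each listed conflict is separated.

2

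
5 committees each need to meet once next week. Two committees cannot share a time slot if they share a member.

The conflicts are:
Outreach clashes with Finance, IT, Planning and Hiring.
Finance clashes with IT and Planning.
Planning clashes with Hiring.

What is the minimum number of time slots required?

Outreach, Finance, Planning are mutually in conflict, so at least 3 time slots are needed.
3 time slots suffice: time slot 1 → {Outreach}; time slot 2 → {IT, Planning}; time slot 3 → {Finance, Hiring}. Each listed conflict is separated.

3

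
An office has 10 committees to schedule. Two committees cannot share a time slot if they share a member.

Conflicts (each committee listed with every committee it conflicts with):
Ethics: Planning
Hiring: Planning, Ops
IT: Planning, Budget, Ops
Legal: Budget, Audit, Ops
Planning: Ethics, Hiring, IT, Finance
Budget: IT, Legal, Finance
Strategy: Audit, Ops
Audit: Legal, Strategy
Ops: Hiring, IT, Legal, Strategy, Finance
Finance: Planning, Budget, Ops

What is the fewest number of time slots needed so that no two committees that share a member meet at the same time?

Ethics and Planning conflict, so at least 2 time slots are needed.
A valid assignment using 2 time slots: Ethics=2, Hiring=2, IT=2, Legal=2, Planning=1, Budget=1, Strategy=2, Audit=1, Ops=1, Finance=2. No two conflicting committees share a time slot.

2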